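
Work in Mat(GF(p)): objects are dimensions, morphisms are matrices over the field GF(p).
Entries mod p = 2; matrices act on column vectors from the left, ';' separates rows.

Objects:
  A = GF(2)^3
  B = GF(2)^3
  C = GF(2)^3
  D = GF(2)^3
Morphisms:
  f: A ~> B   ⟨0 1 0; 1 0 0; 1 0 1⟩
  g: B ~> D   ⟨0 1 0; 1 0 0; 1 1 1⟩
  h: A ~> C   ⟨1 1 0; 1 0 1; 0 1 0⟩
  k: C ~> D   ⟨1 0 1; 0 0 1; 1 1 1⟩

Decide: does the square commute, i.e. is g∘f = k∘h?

Answer: DOES NOT COMMUTE

Work:
Path 1 = f;g:
  e0=(1,0,0) f~>(0,1,1) g~>(1,0,0)
  e1=(0,1,0) f~>(1,0,0) g~>(0,1,1)
  e2=(0,0,1) f~>(0,0,1) g~>(0,0,1)
  ⟦path⟧₁ = ⟨1 0 0; 0 1 0; 0 1 1⟩
Path 2 = h;k:
  e0=(1,0,0) h~>(1,1,0) k~>(1,0,0)
  e1=(0,1,0) h~>(1,0,1) k~>(0,1,0)
  e2=(0,0,1) h~>(0,1,0) k~>(0,0,1)
  ⟦path⟧₂ = ⟨1 0 0; 0 1 0; 0 0 1⟩
Equal? distinct morphisms ✗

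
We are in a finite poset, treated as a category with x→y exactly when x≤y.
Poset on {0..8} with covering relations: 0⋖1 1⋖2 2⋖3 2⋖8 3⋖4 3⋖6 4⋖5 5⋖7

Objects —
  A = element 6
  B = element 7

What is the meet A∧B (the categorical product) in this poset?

Answer: A∧B = 3

Trace:
Lower bounds of A=6 and B=7: {0,1,2,3}
  0 ⊑ 3
  1 ⊑ 3
  2 ⊑ 3
  3 ⊑ 3
glb = 3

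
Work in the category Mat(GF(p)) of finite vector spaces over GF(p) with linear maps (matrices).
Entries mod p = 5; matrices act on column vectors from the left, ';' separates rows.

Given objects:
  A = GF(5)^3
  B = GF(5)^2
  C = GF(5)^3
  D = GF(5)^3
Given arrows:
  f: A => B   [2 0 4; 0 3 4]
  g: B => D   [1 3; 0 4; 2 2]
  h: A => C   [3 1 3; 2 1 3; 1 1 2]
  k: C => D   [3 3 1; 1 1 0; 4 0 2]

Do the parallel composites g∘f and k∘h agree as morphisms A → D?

Along f;g (path 1):
  e0=⟨1,0,0⟩ f=>⟨2,0⟩ g=>⟨2,0,4⟩
  e1=⟨0,1,0⟩ f=>⟨0,3⟩ g=>⟨4,2,1⟩
  e2=⟨0,0,1⟩ f=>⟨4,4⟩ g=>⟨1,1,1⟩
  result₁ = [2 4 1; 0 2 1; 4 1 1]
Along h;k (path 2):
  e0=⟨1,0,0⟩ h=>⟨3,2,1⟩ k=>⟨1,0,4⟩
  e1=⟨0,1,0⟩ h=>⟨1,1,1⟩ k=>⟨2,2,1⟩
  e2=⟨0,0,1⟩ h=>⟨3,3,2⟩ k=>⟨0,1,1⟩
  result₂ = [1 2 0; 0 2 1; 4 1 1]
Equal? NO — does not commute

Answer: DOES NOT COMMUTE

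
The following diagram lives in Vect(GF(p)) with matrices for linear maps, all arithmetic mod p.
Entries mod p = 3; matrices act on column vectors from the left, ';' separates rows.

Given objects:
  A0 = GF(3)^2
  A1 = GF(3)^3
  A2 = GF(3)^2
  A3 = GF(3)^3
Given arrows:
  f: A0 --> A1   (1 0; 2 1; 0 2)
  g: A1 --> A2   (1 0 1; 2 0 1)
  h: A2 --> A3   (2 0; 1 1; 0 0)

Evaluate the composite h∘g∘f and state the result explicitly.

  e0=[1,0] f-->[1,2,0] g-->[1,2] h-->[2,0,0]
  e1=[0,1] f-->[0,1,2] g-->[2,2] h-->[1,1,0]
composite: (2 1; 0 1; 0 0)

Answer: (2 1; 0 1; 0 0)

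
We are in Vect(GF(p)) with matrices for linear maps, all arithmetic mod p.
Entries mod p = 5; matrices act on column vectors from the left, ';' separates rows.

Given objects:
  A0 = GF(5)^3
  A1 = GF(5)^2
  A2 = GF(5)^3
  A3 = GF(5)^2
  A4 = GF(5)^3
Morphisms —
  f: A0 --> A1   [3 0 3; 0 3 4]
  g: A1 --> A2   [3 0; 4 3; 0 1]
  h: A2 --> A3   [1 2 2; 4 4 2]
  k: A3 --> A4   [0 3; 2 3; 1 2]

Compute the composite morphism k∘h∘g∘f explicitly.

  e0=[1,0,0] f-->[3,0] g-->[4,2,0] h-->[3,4] k-->[2,3,1]
  e1=[0,1,0] f-->[0,3] g-->[0,4,3] h-->[4,2] k-->[1,4,3]
  e2=[0,0,1] f-->[3,4] g-->[4,4,4] h-->[0,0] k-->[0,0,0]
composite: [2 1 0; 3 4 0; 1 3 0]

Answer: [2 1 0; 3 4 0; 1 3 0]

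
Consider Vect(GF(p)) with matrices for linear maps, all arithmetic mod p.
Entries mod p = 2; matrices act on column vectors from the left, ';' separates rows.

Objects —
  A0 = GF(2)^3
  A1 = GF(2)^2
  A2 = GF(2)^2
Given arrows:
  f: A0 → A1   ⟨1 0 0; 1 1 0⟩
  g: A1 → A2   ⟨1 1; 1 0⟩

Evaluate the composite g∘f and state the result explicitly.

Answer: ⟨0 1 0; 1 0 0⟩

Trace:
  e0=[1,0,0] f→[1,1] g→[0,1]
  e1=[0,1,0] f→[0,1] g→[1,0]
  e2=[0,0,1] f→[0,0] g→[0,0]
composite: ⟨0 1 0; 1 0 0⟩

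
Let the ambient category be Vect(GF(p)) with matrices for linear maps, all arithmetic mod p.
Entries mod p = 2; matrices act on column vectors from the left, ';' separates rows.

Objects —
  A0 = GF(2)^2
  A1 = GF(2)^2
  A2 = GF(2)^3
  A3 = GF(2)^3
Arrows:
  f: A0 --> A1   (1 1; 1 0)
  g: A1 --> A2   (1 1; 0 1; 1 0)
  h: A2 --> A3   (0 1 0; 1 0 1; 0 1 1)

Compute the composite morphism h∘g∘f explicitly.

Answer: (1 0; 1 0; 0 1)

Derivation:
  e0=[1,0] f-->[1,1] g-->[0,1,1] h-->[1,1,0]
  e1=[0,1] f-->[1,0] g-->[1,0,1] h-->[0,0,1]
⟦path⟧: (1 0; 1 0; 0 1)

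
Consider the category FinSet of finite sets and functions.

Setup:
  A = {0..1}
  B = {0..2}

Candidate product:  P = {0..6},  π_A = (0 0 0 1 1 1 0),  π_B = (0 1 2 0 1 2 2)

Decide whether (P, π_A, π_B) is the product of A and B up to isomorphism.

Answer: NOT A VALID PRODUCT — |P|=7 ≠ |A|·|B|=6

Work:
|A|·|B| = 2·3 = 6;  |P| = 7
  → cardinalities differ; no bijection possible.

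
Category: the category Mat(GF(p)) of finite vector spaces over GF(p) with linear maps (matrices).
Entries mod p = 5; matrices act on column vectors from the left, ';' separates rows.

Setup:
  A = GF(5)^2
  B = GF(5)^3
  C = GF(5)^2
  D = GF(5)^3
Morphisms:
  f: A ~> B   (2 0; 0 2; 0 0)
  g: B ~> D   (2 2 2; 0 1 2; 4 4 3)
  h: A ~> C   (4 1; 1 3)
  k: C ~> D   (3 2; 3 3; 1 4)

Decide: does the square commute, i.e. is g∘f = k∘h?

Answer: COMMUTES

Work:
Along f;g (path 1):
  e0=(1,0) f~>(2,0,0) g~>(4,0,3)
  e1=(0,1) f~>(0,2,0) g~>(4,2,3)
  composite₁ = (4 4; 0 2; 3 3)
Along h;k (path 2):
  e0=(1,0) h~>(4,1) k~>(4,0,3)
  e1=(0,1) h~>(1,3) k~>(4,2,3)
  composite₂ = (4 4; 0 2; 3 3)
Equal? equal; square commutes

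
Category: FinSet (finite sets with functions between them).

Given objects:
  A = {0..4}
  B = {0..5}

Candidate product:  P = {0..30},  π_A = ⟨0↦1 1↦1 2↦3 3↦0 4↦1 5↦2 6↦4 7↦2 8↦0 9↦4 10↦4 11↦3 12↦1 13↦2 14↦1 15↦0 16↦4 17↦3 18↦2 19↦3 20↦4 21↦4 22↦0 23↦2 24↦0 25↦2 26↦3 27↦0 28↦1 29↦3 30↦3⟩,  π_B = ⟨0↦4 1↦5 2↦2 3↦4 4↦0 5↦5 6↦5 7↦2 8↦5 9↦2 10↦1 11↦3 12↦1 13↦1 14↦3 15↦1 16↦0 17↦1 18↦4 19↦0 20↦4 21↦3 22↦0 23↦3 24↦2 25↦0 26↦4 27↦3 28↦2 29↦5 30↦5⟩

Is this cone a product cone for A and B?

|A|·|B| = 5·6 = 30;  |P| = 31
  → cardinalities differ; no bijection possible.

Answer: NOT A VALID PRODUCT — |P|=31 ≠ |A|·|B|=30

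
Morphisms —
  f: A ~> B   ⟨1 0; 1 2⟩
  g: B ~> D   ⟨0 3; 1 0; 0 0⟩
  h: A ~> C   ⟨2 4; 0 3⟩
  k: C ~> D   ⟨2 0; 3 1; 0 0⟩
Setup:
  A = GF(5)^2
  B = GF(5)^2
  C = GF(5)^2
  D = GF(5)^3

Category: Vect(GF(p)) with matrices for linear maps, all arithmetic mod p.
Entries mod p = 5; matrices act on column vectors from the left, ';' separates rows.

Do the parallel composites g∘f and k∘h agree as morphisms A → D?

1) trace f;g:
  e0=⟨1,0⟩ f~>⟨1,1⟩ g~>⟨3,1,0⟩
  e1=⟨0,1⟩ f~>⟨0,2⟩ g~>⟨1,0,0⟩
  ⟦path⟧₁ = ⟨3 1; 1 0; 0 0⟩
2) trace h;k:
  e0=⟨1,0⟩ h~>⟨2,0⟩ k~>⟨4,1,0⟩
  e1=⟨0,1⟩ h~>⟨4,3⟩ k~>⟨3,0,0⟩
  ⟦path⟧₂ = ⟨4 3; 1 0; 0 0⟩
Equal? distinct morphisms ✗

Answer: DOES NOT COMMUTE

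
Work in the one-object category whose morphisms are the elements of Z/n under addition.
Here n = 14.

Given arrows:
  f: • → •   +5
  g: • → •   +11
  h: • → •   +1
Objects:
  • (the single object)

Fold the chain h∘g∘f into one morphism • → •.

  0 +5≡5 +11≡2 +1≡3  (mod 14)
⟦path⟧: +3

Answer: +3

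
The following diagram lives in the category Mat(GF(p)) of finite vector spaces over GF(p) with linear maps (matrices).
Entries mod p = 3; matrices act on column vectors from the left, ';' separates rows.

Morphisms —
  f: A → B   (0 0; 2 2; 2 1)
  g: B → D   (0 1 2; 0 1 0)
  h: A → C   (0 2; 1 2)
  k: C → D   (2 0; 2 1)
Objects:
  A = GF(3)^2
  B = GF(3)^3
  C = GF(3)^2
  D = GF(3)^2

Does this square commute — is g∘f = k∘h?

1) trace f;g:
  e0=⟨1,0⟩ f→⟨0,2,2⟩ g→⟨0,2⟩
  e1=⟨0,1⟩ f→⟨0,2,1⟩ g→⟨1,2⟩
  result₁ = (0 1; 2 2)
2) trace h;k:
  e0=⟨1,0⟩ h→⟨0,1⟩ k→⟨0,1⟩
  e1=⟨0,1⟩ h→⟨2,2⟩ k→⟨1,0⟩
  result₂ = (0 1; 1 0)
Equal? NO — does not commute

Answer: DOES NOT COMMUTE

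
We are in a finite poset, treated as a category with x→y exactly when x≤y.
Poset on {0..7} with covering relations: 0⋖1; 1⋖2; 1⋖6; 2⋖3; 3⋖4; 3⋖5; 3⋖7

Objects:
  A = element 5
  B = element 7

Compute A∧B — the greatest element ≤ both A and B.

Answer: A∧B = 3

Work:
Common predecessors of 5,7: {0,1,2,3}
  0 <= 3
  1 <= 3
  2 <= 3
  3 <= 3
glb = 3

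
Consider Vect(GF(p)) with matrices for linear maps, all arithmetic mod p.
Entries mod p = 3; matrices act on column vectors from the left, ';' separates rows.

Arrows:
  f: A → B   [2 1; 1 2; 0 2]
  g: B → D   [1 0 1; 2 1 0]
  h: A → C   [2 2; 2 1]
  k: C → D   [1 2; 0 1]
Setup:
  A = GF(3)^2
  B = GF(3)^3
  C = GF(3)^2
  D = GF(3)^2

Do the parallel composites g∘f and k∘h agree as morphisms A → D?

Along f;g (path 1):
  e0=⟨1,0⟩ f→⟨2,1,0⟩ g→⟨2,2⟩
  e1=⟨0,1⟩ f→⟨1,2,2⟩ g→⟨0,1⟩
  ⟦path⟧₁ = [2 0; 2 1]
Along h;k (path 2):
  e0=⟨1,0⟩ h→⟨2,2⟩ k→⟨0,2⟩
  e1=⟨0,1⟩ h→⟨2,1⟩ k→⟨1,1⟩
  ⟦path⟧₂ = [0 1; 2 1]
Equal? differ; not commutative

Answer: DOES NOT COMMUTE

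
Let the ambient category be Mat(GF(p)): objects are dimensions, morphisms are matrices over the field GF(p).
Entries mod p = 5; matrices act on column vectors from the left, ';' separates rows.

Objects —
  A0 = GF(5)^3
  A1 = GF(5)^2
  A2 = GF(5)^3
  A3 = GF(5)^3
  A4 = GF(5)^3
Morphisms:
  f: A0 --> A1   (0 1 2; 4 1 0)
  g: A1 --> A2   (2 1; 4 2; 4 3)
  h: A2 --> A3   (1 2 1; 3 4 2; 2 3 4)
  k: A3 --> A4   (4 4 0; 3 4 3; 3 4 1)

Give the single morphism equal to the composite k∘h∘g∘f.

Answer: (0 1 2; 3 0 1; 3 1 3)

Trace:
  e0=[1,0,0] f-->[0,4] g-->[4,3,2] h-->[2,3,0] k-->[0,3,3]
  e1=[0,1,0] f-->[1,1] g-->[3,1,2] h-->[2,2,2] k-->[1,0,1]
  e2=[0,0,1] f-->[2,0] g-->[4,3,3] h-->[3,0,4] k-->[2,1,3]
result: (0 1 2; 3 0 1; 3 1 3)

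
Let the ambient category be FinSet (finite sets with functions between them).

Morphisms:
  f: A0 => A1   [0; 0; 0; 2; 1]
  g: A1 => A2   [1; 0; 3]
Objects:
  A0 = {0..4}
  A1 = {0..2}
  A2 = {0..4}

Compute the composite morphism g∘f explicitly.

  0 f=>0 g=>1
  1 f=>0 g=>1
  2 f=>0 g=>1
  3 f=>2 g=>3
  4 f=>1 g=>0
composite: [1; 1; 1; 3; 0]

Answer: [1; 1; 1; 3; 0]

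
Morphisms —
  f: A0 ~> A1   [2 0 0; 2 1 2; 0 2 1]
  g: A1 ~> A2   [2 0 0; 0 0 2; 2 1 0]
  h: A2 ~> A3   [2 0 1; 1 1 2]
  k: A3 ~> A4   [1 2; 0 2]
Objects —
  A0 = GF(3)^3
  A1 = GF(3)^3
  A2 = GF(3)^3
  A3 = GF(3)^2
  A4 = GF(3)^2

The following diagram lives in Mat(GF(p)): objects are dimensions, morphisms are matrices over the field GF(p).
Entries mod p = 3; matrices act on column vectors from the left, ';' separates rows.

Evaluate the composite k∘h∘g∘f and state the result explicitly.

Answer: [1 1 2; 2 0 0]

Derivation:
  e0=[1,0,0] f~>[2,2,0] g~>[1,0,0] h~>[2,1] k~>[1,2]
  e1=[0,1,0] f~>[0,1,2] g~>[0,1,1] h~>[1,0] k~>[1,0]
  e2=[0,0,1] f~>[0,2,1] g~>[0,2,2] h~>[2,0] k~>[2,0]
composite: [1 1 2; 2 0 0]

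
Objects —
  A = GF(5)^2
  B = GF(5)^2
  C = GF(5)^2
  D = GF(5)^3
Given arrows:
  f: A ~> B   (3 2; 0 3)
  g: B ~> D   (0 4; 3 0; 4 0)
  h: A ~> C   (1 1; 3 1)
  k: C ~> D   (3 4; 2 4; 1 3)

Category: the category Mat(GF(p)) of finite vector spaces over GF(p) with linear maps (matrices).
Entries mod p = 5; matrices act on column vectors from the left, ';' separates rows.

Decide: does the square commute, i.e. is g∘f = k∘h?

Along f;g (path 1):
  e0=(1,0) f~>(3,0) g~>(0,4,2)
  e1=(0,1) f~>(2,3) g~>(2,1,3)
  result₁ = (0 2; 4 1; 2 3)
Along h;k (path 2):
  e0=(1,0) h~>(1,3) k~>(0,4,0)
  e1=(0,1) h~>(1,1) k~>(2,1,4)
  result₂ = (0 2; 4 1; 0 4)
Equal? differ; not commutative

Answer: DOES NOT COMMUTE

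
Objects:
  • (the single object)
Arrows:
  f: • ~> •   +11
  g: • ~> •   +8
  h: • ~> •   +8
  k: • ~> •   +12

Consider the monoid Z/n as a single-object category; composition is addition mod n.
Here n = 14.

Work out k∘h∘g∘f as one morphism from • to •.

  0 +11≡11 +8≡5 +8≡13 +12≡11  (mod 14)
composite: +11

Answer: +11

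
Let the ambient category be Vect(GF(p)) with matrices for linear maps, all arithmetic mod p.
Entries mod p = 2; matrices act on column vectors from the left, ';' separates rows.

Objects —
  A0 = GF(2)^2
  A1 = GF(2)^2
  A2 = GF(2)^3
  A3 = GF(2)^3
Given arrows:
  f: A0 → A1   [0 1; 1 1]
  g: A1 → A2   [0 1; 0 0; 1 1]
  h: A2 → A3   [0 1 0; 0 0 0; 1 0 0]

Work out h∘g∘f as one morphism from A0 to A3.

  e0=[1,0] f→[0,1] g→[1,0,1] h→[0,0,1]
  e1=[0,1] f→[1,1] g→[1,0,0] h→[0,0,1]
composite: [0 0; 0 0; 1 1]

Answer: [0 0; 0 0; 1 1]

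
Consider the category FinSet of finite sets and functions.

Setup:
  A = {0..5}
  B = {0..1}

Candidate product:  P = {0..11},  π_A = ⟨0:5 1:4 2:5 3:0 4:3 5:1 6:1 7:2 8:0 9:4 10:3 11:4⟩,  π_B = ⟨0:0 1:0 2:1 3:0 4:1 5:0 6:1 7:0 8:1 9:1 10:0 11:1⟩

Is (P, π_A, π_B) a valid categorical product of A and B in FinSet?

Answer: NOT A VALID PRODUCT — duplicate pair at indices 11,9

Trace:
|A|·|B| = 6·2 = 12;  |P| = 12
Check the pairing map k ↦ (π_A(k), π_B(k)):
  0 : (5,0)
  1 : (4,0)
  2 : (5,1)
  3 : (0,0)
  4 : (3,1)
  5 : (1,0)
  6 : (1,1)
  7 : (2,0)
  8 : (0,1)
  9 : (4,1)
  10 : (3,0)
  11 : (4,1)  ✗ repeats pair of k=9
distinct pairs in image: 11 / 12 needed
  → (4,1) hit at k=9 and k=11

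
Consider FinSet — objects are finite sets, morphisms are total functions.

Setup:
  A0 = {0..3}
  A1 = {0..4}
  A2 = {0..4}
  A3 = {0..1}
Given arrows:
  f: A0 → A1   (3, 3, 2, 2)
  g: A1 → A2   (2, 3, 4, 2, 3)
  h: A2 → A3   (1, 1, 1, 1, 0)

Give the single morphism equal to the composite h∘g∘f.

  0 f→3 g→2 h→1
  1 f→3 g→2 h→1
  2 f→2 g→4 h→0
  3 f→2 g→4 h→0
⟦path⟧: (1, 1, 0, 0)

Answer: (1, 1, 0, 0)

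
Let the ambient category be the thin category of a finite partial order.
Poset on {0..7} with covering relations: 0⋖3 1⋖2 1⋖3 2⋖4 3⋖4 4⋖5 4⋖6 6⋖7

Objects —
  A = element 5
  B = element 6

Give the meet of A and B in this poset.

Answer: A∧B = 4

Work:
{x : x≤A ∧ x≤B} = {0,1,2,3,4}  (A=5, B=6)
  0 ≤ 4
  1 ≤ 4
  2 ≤ 4
  3 ≤ 4
  4 ≤ 4
glb = 4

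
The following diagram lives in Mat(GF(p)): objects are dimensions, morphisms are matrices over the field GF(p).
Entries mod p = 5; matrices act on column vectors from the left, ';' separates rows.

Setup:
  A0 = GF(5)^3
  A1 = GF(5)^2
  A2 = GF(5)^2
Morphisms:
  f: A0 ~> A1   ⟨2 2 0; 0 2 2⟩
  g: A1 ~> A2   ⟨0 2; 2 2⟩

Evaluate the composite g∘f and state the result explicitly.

  e0=(1,0,0) f~>(2,0) g~>(0,4)
  e1=(0,1,0) f~>(2,2) g~>(4,3)
  e2=(0,0,1) f~>(0,2) g~>(4,4)
result: ⟨0 4 4; 4 3 4⟩

Answer: ⟨0 4 4; 4 3 4⟩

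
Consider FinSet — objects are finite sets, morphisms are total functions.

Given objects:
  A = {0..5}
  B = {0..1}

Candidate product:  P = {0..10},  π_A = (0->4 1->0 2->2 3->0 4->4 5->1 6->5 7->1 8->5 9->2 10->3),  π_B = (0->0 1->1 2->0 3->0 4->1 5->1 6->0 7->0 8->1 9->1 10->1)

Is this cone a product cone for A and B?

|A|·|B| = 6·2 = 12;  |P| = 11
  → cardinalities differ; no bijection possible.

Answer: NOT A VALID PRODUCT — |P|=11 ≠ |A|·|B|=12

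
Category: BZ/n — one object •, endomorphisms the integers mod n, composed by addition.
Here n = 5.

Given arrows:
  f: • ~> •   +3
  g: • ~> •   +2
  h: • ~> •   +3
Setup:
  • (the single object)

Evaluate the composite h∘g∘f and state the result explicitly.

Answer: +3

Work:
  0 +3≡3 +2≡0 +3≡3  (mod 5)
⟦path⟧: +3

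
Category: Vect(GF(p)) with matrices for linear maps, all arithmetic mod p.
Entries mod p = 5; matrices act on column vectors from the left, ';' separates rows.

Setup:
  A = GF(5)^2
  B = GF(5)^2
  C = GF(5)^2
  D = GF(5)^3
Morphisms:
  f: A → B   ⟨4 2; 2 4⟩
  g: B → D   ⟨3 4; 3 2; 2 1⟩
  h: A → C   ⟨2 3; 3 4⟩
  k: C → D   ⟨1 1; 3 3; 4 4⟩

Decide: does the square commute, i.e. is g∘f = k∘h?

Along f;g (path 1):
  e0=⟨1,0⟩ f→⟨4,2⟩ g→⟨0,1,0⟩
  e1=⟨0,1⟩ f→⟨2,4⟩ g→⟨2,4,3⟩
  composite₁ = ⟨0 2; 1 4; 0 3⟩
Along h;k (path 2):
  e0=⟨1,0⟩ h→⟨2,3⟩ k→⟨0,0,0⟩
  e1=⟨0,1⟩ h→⟨3,4⟩ k→⟨2,1,3⟩
  composite₂ = ⟨0 2; 0 1; 0 3⟩
Equal? NO — does not commute

Answer: DOES NOT COMMUTE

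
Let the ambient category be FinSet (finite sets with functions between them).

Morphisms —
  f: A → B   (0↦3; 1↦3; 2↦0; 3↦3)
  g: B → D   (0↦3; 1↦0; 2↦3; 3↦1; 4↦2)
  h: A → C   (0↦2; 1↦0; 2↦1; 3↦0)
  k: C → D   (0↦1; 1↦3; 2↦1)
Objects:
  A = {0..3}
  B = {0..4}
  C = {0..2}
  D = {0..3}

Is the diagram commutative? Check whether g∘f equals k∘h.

Answer: COMMUTES

Derivation:
1) trace f;g:
  0 f→3 g→1
  1 f→3 g→1
  2 f→0 g→3
  3 f→3 g→1
  result₁ = (0↦1; 1↦1; 2↦3; 3↦1)
2) trace h;k:
  0 h→2 k→1
  1 h→0 k→1
  2 h→1 k→3
  3 h→0 k→1
  result₂ = (0↦1; 1↦1; 2↦3; 3↦1)
Equal? YES — commutes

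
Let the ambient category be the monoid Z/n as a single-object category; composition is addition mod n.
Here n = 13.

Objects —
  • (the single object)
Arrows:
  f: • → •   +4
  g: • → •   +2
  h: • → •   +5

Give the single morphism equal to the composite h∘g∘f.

Answer: +11

Trace:
  0 +4≡4 +2≡6 +5≡11  (mod 13)
result: +11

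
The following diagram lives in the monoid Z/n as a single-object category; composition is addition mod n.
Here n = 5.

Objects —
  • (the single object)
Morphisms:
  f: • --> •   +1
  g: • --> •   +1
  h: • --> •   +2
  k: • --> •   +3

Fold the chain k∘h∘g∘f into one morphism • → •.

Answer: +2

Work:
  0 +1≡1 +1≡2 +2≡4 +3≡2  (mod 5)
result: +2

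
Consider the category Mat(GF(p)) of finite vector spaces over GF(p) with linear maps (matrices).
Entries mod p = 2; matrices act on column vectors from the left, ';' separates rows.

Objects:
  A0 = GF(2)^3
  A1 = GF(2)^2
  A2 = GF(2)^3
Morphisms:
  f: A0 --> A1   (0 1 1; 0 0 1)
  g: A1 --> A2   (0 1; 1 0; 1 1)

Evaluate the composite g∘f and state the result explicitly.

Answer: (0 0 1; 0 1 1; 0 1 0)

Work:
  e0=[1,0,0] f-->[0,0] g-->[0,0,0]
  e1=[0,1,0] f-->[1,0] g-->[0,1,1]
  e2=[0,0,1] f-->[1,1] g-->[1,1,0]
result: (0 0 1; 0 1 1; 0 1 0)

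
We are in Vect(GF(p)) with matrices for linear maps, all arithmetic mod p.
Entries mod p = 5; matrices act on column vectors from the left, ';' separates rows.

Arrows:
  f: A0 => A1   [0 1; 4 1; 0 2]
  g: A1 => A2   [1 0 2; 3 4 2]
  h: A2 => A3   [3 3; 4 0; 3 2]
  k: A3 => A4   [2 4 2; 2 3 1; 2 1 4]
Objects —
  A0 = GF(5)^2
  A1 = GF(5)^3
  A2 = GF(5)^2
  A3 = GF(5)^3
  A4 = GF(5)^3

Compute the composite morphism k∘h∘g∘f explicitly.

  e0=⟨1,0⟩ f=>⟨0,4,0⟩ g=>⟨0,1⟩ h=>⟨3,0,2⟩ k=>⟨0,3,4⟩
  e1=⟨0,1⟩ f=>⟨1,1,2⟩ g=>⟨0,1⟩ h=>⟨3,0,2⟩ k=>⟨0,3,4⟩
result: [0 0; 3 3; 4 4]

Answer: [0 0; 3 3; 4 4]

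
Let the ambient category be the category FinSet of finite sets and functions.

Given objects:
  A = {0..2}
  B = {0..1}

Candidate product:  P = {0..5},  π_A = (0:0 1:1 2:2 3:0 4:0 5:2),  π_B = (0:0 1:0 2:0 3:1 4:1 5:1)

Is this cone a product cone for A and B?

Answer: NOT A VALID PRODUCT — duplicate pair at indices 3,4

Derivation:
|A|·|B| = 3·2 = 6;  |P| = 6
Check the pairing map k ↦ (π_A(k), π_B(k)):
  0 : (0,0)
  1 : (1,0)
  2 : (2,0)
  3 : (0,1)
  4 : (0,1)  ✗ repeats pair of k=3
  5 : (2,1)
distinct pairs in image: 5 / 6 needed
  → (0,1) hit at k=3 and k=4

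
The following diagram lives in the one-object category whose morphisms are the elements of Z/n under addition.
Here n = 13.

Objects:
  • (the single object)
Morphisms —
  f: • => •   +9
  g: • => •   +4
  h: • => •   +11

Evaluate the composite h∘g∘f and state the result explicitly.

  0 +9≡9 +4≡0 +11≡11  (mod 13)
result: +11

Answer: +11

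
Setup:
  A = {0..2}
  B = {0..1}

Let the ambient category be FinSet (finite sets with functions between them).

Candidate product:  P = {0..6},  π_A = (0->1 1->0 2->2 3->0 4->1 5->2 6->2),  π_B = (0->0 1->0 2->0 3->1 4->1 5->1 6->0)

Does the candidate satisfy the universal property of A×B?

Answer: NOT A VALID PRODUCT — |P|=7 ≠ |A|·|B|=6

Derivation:
|A|·|B| = 3·2 = 6;  |P| = 7
  → cardinalities differ; no bijection possible.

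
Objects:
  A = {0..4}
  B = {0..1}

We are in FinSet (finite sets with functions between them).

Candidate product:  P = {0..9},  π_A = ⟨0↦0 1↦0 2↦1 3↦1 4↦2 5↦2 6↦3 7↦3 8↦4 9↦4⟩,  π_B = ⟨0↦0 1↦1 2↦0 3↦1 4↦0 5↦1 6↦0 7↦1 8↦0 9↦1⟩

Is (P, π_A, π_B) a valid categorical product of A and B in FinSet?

Answer: VALID PRODUCT

Derivation:
|A|·|B| = 5·2 = 10;  |P| = 10
Check the pairing map k ↦ (π_A(k), π_B(k)):
  0 ↦ (0,0)
  1 ↦ (0,1)
  2 ↦ (1,0)
  3 ↦ (1,1)
  4 ↦ (2,0)
  5 ↦ (2,1)
  6 ↦ (3,0)
  7 ↦ (3,1)
  8 ↦ (4,0)
  9 ↦ (4,1)
distinct pairs in image: 10 / 10 needed
  → bijection onto A×B; projections well-typed.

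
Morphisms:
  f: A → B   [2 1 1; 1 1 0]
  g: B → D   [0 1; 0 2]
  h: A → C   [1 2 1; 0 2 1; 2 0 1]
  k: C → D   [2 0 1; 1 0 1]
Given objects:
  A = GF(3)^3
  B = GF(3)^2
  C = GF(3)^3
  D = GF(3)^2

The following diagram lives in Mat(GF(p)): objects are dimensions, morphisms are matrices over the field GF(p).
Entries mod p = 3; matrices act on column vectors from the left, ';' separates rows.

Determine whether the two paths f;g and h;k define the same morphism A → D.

Answer: DOES NOT COMMUTE

Trace:
Path 1 = f;g:
  e0=⟨1,0,0⟩ f→⟨2,1⟩ g→⟨1,2⟩
  e1=⟨0,1,0⟩ f→⟨1,1⟩ g→⟨1,2⟩
  e2=⟨0,0,1⟩ f→⟨1,0⟩ g→⟨0,0⟩
  result₁ = [1 1 0; 2 2 0]
Path 2 = h;k:
  e0=⟨1,0,0⟩ h→⟨1,0,2⟩ k→⟨1,0⟩
  e1=⟨0,1,0⟩ h→⟨2,2,0⟩ k→⟨1,2⟩
  e2=⟨0,0,1⟩ h→⟨1,1,1⟩ k→⟨0,2⟩
  result₂ = [1 1 0; 0 2 2]
Equal? distinct morphisms ✗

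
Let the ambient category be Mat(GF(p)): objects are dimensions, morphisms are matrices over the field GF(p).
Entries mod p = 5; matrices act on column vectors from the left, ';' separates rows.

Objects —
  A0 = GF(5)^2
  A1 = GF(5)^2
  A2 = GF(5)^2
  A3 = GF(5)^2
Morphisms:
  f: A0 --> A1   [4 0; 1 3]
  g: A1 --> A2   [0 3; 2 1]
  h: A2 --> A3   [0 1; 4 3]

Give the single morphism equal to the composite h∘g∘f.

Answer: [4 3; 4 0]

Trace:
  e0=⟨1,0⟩ f-->⟨4,1⟩ g-->⟨3,4⟩ h-->⟨4,4⟩
  e1=⟨0,1⟩ f-->⟨0,3⟩ g-->⟨4,3⟩ h-->⟨3,0⟩
result: [4 3; 4 0]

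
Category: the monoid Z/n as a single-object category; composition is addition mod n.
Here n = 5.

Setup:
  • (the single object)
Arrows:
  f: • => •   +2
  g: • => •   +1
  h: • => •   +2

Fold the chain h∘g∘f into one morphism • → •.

  0 +2≡2 +1≡3 +2≡0  (mod 5)
⟦path⟧: +0

Answer: +0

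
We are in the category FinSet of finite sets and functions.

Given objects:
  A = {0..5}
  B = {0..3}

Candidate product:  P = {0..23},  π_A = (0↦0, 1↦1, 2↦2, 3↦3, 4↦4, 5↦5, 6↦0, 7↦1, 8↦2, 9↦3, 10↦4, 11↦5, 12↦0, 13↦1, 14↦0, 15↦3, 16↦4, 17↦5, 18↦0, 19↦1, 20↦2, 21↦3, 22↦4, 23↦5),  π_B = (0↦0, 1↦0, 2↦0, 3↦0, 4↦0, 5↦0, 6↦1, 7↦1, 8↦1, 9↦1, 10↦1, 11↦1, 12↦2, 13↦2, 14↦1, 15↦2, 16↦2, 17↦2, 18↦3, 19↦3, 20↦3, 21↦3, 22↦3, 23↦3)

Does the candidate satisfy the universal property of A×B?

Answer: NOT A VALID PRODUCT — duplicate pair at indices 6,14

Trace:
|A|·|B| = 6·4 = 24;  |P| = 24
Check the pairing map k ↦ (π_A(k), π_B(k)):
  0 ↦ (0,0)
  1 ↦ (1,0)
  2 ↦ (2,0)
  3 ↦ (3,0)
  4 ↦ (4,0)
  5 ↦ (5,0)
  6 ↦ (0,1)
  7 ↦ (1,1)
  8 ↦ (2,1)
  9 ↦ (3,1)
  10 ↦ (4,1)
  11 ↦ (5,1)
  12 ↦ (0,2)
  13 ↦ (1,2)
  14 ↦ (0,1)  ✗ repeats pair of k=6
  15 ↦ (3,2)
  16 ↦ (4,2)
  17 ↦ (5,2)
  18 ↦ (0,3)
  19 ↦ (1,3)
  20 ↦ (2,3)
  21 ↦ (3,3)
  22 ↦ (4,3)
  23 ↦ (5,3)
distinct pairs in image: 23 / 24 needed
  → (0,1) hit at k=6 and k=14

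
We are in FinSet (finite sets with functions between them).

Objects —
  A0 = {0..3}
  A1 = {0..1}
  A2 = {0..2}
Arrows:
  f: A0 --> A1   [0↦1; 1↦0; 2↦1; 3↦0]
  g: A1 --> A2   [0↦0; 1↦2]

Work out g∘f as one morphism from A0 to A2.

  0 f-->1 g-->2
  1 f-->0 g-->0
  2 f-->1 g-->2
  3 f-->0 g-->0
composite: [0↦2; 1↦0; 2↦2; 3↦0]

Answer: [0↦2; 1↦0; 2↦2; 3↦0]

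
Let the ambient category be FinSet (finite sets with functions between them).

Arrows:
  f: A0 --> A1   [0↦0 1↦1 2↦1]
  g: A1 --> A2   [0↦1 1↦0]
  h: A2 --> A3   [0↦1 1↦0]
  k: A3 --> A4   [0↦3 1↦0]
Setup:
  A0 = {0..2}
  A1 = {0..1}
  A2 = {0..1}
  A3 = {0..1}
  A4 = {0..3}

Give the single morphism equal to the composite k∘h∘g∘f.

  0 f-->0 g-->1 h-->0 k-->3
  1 f-->1 g-->0 h-->1 k-->0
  2 f-->1 g-->0 h-->1 k-->0
composite: [0↦3 1↦0 2↦0]

Answer: [0↦3 1↦0 2↦0]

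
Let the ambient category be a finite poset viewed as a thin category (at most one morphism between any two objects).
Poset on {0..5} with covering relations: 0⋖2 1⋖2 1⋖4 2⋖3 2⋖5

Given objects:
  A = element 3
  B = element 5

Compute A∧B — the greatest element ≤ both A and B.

{x : x≤A ∧ x≤B} = {0,1,2}  (A=3, B=5)
  0 ≤ 2
  1 ≤ 2
  2 ≤ 2
glb = 2

Answer: A∧B = 2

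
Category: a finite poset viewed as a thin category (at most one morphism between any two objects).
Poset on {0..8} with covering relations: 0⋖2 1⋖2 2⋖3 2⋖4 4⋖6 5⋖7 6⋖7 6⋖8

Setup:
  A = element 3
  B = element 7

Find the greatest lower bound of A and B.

Lower bounds of A=3 and B=7: {0,1,2}
  0 <= 2
  1 <= 2
  2 <= 2
glb = 2

Answer: A∧B = 2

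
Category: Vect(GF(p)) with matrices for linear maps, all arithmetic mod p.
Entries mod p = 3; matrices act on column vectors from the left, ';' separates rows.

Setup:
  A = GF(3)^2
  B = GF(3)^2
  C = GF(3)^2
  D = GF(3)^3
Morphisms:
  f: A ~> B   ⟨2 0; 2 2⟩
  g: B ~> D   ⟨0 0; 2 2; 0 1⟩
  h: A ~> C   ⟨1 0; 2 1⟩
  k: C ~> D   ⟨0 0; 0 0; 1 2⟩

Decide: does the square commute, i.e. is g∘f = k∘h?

Answer: DOES NOT COMMUTE

Trace:
1) trace f;g:
  e0=⟨1,0⟩ f~>⟨2,2⟩ g~>⟨0,2,2⟩
  e1=⟨0,1⟩ f~>⟨0,2⟩ g~>⟨0,1,2⟩
  composite₁ = ⟨0 0; 2 1; 2 2⟩
2) trace h;k:
  e0=⟨1,0⟩ h~>⟨1,2⟩ k~>⟨0,0,2⟩
  e1=⟨0,1⟩ h~>⟨0,1⟩ k~>⟨0,0,2⟩
  composite₂ = ⟨0 0; 0 0; 2 2⟩
Equal? distinct morphisms ✗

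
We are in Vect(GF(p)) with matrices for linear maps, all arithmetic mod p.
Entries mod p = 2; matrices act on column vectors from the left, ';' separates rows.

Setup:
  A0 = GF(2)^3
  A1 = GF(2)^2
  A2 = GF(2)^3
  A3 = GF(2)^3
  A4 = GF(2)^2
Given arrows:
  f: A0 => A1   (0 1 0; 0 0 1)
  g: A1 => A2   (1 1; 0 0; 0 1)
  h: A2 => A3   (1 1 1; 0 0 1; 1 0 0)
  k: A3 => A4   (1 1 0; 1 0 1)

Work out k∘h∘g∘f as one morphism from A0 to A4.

  e0=(1,0,0) f=>(0,0) g=>(0,0,0) h=>(0,0,0) k=>(0,0)
  e1=(0,1,0) f=>(1,0) g=>(1,0,0) h=>(1,0,1) k=>(1,0)
  e2=(0,0,1) f=>(0,1) g=>(1,0,1) h=>(0,1,1) k=>(1,1)
composite: (0 1 1; 0 0 1)

Answer: (0 1 1; 0 0 1)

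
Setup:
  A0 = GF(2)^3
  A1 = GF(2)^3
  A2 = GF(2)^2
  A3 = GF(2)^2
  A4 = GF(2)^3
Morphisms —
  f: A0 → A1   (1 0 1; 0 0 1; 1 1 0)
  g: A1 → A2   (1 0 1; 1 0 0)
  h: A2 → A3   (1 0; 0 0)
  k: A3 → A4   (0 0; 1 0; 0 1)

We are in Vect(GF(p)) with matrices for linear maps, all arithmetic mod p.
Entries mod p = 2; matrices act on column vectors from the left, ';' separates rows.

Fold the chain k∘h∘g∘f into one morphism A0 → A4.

  e0=⟨1,0,0⟩ f→⟨1,0,1⟩ g→⟨0,1⟩ h→⟨0,0⟩ k→⟨0,0,0⟩
  e1=⟨0,1,0⟩ f→⟨0,0,1⟩ g→⟨1,0⟩ h→⟨1,0⟩ k→⟨0,1,0⟩
  e2=⟨0,0,1⟩ f→⟨1,1,0⟩ g→⟨1,1⟩ h→⟨1,0⟩ k→⟨0,1,0⟩
result: (0 0 0; 0 1 1; 0 0 0)

Answer: (0 0 0; 0 1 1; 0 0 0)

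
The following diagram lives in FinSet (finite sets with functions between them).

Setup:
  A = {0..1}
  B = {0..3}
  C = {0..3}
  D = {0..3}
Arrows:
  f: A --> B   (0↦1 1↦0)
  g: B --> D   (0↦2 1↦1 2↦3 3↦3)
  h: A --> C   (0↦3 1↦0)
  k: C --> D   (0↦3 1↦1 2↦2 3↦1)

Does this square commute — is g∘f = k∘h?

1) trace f;g:
  0 f-->1 g-->1
  1 f-->0 g-->2
  composite₁ = (0↦1 1↦2)
2) trace h;k:
  0 h-->3 k-->1
  1 h-->0 k-->3
  composite₂ = (0↦1 1↦3)
Equal? NO — does not commute

Answer: DOES NOT COMMUTE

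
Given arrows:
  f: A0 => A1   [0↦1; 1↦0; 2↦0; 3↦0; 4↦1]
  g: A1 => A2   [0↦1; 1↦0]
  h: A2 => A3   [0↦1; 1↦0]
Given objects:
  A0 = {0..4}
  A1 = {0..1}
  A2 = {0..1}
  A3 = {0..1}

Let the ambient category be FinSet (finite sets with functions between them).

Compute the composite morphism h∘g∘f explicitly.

  0 f=>1 g=>0 h=>1
  1 f=>0 g=>1 h=>0
  2 f=>0 g=>1 h=>0
  3 f=>0 g=>1 h=>0
  4 f=>1 g=>0 h=>1
composite: [0↦1; 1↦0; 2↦0; 3↦0; 4↦1]

Answer: [0↦1; 1↦0; 2↦0; 3↦0; 4↦1]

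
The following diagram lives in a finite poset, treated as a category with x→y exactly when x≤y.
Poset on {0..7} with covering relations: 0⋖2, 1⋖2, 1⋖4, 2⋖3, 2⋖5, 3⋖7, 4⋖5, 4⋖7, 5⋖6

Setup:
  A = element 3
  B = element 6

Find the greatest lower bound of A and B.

Common predecessors of 3,6: {0,1,2}
  0 ⊑ 2
  1 ⊑ 2
  2 ⊑ 2
glb = 2

Answer: A∧B = 2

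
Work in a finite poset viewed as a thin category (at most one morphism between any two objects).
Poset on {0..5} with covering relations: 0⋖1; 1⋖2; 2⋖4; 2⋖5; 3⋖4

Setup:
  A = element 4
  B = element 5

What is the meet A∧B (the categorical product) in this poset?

Common predecessors of 4,5: {0,1,2}
  0 ⊑ 2
  1 ⊑ 2
  2 ⊑ 2
glb = 2

Answer: A∧B = 2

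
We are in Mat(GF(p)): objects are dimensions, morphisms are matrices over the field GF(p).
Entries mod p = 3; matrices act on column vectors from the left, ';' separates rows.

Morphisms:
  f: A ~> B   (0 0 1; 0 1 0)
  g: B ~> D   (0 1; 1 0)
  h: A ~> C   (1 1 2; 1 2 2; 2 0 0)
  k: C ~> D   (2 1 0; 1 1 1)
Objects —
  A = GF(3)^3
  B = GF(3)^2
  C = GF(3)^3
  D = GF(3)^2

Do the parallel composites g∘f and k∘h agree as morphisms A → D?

Answer: DOES NOT COMMUTE

Trace:
Along f;g (path 1):
  e0=(1,0,0) f~>(0,0) g~>(0,0)
  e1=(0,1,0) f~>(0,1) g~>(1,0)
  e2=(0,0,1) f~>(1,0) g~>(0,1)
  composite₁ = (0 1 0; 0 0 1)
Along h;k (path 2):
  e0=(1,0,0) h~>(1,1,2) k~>(0,1)
  e1=(0,1,0) h~>(1,2,0) k~>(1,0)
  e2=(0,0,1) h~>(2,2,0) k~>(0,1)
  composite₂ = (0 1 0; 1 0 1)
Equal? distinct morphisms ✗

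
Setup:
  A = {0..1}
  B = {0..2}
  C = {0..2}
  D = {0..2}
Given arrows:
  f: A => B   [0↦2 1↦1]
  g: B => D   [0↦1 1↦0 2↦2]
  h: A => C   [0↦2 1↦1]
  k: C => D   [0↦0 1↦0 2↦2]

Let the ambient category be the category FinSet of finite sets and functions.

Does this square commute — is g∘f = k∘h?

1) trace f;g:
  0 f=>2 g=>2
  1 f=>1 g=>0
  ⟦path⟧₁ = [0↦2 1↦0]
2) trace h;k:
  0 h=>2 k=>2
  1 h=>1 k=>0
  ⟦path⟧₂ = [0↦2 1↦0]
Equal? equal; square commutes

Answer: COMMUTES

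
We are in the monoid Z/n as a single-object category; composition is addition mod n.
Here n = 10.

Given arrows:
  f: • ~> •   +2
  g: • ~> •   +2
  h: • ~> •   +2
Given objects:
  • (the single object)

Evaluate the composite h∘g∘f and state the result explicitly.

  0 +2≡2 +2≡4 +2≡6  (mod 10)
composite: +6

Answer: +6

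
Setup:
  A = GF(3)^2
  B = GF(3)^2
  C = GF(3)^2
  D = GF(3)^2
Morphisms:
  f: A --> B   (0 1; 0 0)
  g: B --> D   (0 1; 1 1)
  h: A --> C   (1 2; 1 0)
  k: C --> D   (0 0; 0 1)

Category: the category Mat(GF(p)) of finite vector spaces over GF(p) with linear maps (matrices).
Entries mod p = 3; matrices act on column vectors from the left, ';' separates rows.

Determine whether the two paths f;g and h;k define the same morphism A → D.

1) trace f;g:
  e0=[1,0] f-->[0,0] g-->[0,0]
  e1=[0,1] f-->[1,0] g-->[0,1]
  result₁ = (0 0; 0 1)
2) trace h;k:
  e0=[1,0] h-->[1,1] k-->[0,1]
  e1=[0,1] h-->[2,0] k-->[0,0]
  result₂ = (0 0; 1 0)
Equal? differ; not commutative

Answer: DOES NOT COMMUTE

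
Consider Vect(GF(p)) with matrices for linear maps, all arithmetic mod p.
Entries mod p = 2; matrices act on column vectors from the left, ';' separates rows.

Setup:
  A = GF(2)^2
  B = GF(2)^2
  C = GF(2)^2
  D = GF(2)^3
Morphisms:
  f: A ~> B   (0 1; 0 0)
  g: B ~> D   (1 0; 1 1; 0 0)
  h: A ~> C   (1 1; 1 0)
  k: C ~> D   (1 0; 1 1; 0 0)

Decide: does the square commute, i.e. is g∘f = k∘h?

Along f;g (path 1):
  e0=[1,0] f~>[0,0] g~>[0,0,0]
  e1=[0,1] f~>[1,0] g~>[1,1,0]
  composite₁ = (0 1; 0 1; 0 0)
Along h;k (path 2):
  e0=[1,0] h~>[1,1] k~>[1,0,0]
  e1=[0,1] h~>[1,0] k~>[1,1,0]
  composite₂ = (1 1; 0 1; 0 0)
Equal? NO — does not commute

Answer: DOES NOT COMMUTE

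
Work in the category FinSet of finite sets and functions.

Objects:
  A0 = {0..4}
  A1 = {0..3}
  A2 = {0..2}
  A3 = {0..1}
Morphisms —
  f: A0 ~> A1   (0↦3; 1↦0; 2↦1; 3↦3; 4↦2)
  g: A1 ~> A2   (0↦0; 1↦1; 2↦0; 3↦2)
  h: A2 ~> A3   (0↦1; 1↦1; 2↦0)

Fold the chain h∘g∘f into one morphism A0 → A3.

Answer: (0↦0; 1↦1; 2↦1; 3↦0; 4↦1)

Trace:
  0 f~>3 g~>2 h~>0
  1 f~>0 g~>0 h~>1
  2 f~>1 g~>1 h~>1
  3 f~>3 g~>2 h~>0
  4 f~>2 g~>0 h~>1
⟦path⟧: (0↦0; 1↦1; 2↦1; 3↦0; 4↦1)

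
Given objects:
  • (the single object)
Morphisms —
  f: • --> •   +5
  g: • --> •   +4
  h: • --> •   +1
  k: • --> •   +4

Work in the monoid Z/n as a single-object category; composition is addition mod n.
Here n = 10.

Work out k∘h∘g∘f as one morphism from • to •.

  0 +5≡5 +4≡9 +1≡0 +4≡4  (mod 10)
composite: +4

Answer: +4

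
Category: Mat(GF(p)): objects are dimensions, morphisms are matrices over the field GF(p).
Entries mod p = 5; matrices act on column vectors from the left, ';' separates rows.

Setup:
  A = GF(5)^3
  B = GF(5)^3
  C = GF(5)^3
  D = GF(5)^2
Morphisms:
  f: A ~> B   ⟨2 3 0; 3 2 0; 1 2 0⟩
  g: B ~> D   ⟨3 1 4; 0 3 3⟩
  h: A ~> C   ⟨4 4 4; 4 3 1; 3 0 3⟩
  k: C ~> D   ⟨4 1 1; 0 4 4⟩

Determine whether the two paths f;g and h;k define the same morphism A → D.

Answer: DOES NOT COMMUTE

Derivation:
1) trace f;g:
  e0=⟨1,0,0⟩ f~>⟨2,3,1⟩ g~>⟨3,2⟩
  e1=⟨0,1,0⟩ f~>⟨3,2,2⟩ g~>⟨4,2⟩
  e2=⟨0,0,1⟩ f~>⟨0,0,0⟩ g~>⟨0,0⟩
  result₁ = ⟨3 4 0; 2 2 0⟩
2) trace h;k:
  e0=⟨1,0,0⟩ h~>⟨4,4,3⟩ k~>⟨3,3⟩
  e1=⟨0,1,0⟩ h~>⟨4,3,0⟩ k~>⟨4,2⟩
  e2=⟨0,0,1⟩ h~>⟨4,1,3⟩ k~>⟨0,1⟩
  result₂ = ⟨3 4 0; 3 2 1⟩
Equal? distinct morphisms ✗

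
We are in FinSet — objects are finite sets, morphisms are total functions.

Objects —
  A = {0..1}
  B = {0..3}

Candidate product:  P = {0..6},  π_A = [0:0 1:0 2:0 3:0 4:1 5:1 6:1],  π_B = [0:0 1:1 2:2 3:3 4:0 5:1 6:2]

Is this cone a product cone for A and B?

|A|·|B| = 2·4 = 8;  |P| = 7
  → cardinalities differ; no bijection possible.

Answer: NOT A VALID PRODUCT — |P|=7 ≠ |A|·|B|=8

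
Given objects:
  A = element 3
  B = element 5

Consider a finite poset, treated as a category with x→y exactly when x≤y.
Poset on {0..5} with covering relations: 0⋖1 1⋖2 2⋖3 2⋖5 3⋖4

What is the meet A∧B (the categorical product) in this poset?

Answer: A∧B = 2

Trace:
Common predecessors of 3,5: {0,1,2}
  0 ⊑ 2
  1 ⊑ 2
  2 ⊑ 2
glb = 2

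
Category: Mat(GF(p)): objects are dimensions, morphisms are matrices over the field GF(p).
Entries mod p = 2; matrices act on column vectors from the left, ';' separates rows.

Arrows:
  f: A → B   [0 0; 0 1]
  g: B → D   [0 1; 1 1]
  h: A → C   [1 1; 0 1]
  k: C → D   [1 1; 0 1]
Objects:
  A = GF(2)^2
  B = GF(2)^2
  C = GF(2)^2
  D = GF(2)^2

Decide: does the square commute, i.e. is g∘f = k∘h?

Answer: DOES NOT COMMUTE

Work:
Along f;g (path 1):
  e0=(1,0) f→(0,0) g→(0,0)
  e1=(0,1) f→(0,1) g→(1,1)
  result₁ = [0 1; 0 1]
Along h;k (path 2):
  e0=(1,0) h→(1,0) k→(1,0)
  e1=(0,1) h→(1,1) k→(0,1)
  result₂ = [1 0; 0 1]
Equal? differ; not commutative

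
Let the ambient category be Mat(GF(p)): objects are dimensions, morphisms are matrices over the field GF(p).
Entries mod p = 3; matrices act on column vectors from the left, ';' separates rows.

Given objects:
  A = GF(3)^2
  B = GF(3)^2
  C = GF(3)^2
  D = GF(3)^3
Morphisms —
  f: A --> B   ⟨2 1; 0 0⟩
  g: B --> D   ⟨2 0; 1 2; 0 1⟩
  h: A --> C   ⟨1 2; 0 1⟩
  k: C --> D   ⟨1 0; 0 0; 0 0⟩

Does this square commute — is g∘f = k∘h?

1) trace f;g:
  e0=(1,0) f-->(2,0) g-->(1,2,0)
  e1=(0,1) f-->(1,0) g-->(2,1,0)
  composite₁ = ⟨1 2; 2 1; 0 0⟩
2) trace h;k:
  e0=(1,0) h-->(1,0) k-->(1,0,0)
  e1=(0,1) h-->(2,1) k-->(2,0,0)
  composite₂ = ⟨1 2; 0 0; 0 0⟩
Equal? NO — does not commute

Answer: DOES NOT COMMUTE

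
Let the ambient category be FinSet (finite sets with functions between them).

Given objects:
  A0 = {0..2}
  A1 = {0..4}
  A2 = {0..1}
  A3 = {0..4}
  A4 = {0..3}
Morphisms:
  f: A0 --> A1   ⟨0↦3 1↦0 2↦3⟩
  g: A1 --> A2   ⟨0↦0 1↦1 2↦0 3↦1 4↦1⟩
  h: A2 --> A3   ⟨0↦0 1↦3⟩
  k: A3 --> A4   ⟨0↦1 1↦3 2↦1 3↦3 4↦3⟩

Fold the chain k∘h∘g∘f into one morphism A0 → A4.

Answer: ⟨0↦3 1↦1 2↦3⟩

Trace:
  0 f-->3 g-->1 h-->3 k-->3
  1 f-->0 g-->0 h-->0 k-->1
  2 f-->3 g-->1 h-->3 k-->3
composite: ⟨0↦3 1↦1 2↦3⟩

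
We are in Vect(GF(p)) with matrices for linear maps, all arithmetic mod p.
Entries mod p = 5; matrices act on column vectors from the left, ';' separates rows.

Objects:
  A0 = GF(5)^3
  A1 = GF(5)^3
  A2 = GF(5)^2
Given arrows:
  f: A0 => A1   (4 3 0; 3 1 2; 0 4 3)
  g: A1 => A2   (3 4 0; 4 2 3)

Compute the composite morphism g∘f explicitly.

  e0=(1,0,0) f=>(4,3,0) g=>(4,2)
  e1=(0,1,0) f=>(3,1,4) g=>(3,1)
  e2=(0,0,1) f=>(0,2,3) g=>(3,3)
composite: (4 3 3; 2 1 3)

Answer: (4 3 3; 2 1 3)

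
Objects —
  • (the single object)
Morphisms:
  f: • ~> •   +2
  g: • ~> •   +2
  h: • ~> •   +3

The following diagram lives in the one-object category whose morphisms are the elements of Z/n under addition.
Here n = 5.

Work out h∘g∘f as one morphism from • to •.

  0 +2≡2 +2≡4 +3≡2  (mod 5)
composite: +2

Answer: +2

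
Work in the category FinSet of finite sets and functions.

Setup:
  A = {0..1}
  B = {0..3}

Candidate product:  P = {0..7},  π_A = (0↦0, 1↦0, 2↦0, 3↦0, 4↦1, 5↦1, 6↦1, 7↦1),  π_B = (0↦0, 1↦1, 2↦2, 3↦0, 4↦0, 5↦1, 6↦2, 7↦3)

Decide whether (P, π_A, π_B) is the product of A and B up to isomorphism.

|A|·|B| = 2·4 = 8;  |P| = 8
Check the pairing map k ↦ (π_A(k), π_B(k)):
  0 ↦ (0,0)
  1 ↦ (0,1)
  2 ↦ (0,2)
  3 ↦ (0,0)  ✗ repeats pair of k=0
  4 ↦ (1,0)
  5 ↦ (1,1)
  6 ↦ (1,2)
  7 ↦ (1,3)
distinct pairs in image: 7 / 8 needed
  → (0,0) hit at k=0 and k=3

Answer: NOT A VALID PRODUCT — duplicate pair at indices 0,3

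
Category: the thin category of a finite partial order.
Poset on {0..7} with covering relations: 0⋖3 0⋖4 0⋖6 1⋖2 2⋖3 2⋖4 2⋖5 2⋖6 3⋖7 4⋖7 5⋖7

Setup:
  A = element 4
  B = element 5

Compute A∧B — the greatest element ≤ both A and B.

Answer: A∧B = 2

Trace:
Common predecessors of 4,5: {1,2}
  1 <= 2
  2 <= 2
glb = 2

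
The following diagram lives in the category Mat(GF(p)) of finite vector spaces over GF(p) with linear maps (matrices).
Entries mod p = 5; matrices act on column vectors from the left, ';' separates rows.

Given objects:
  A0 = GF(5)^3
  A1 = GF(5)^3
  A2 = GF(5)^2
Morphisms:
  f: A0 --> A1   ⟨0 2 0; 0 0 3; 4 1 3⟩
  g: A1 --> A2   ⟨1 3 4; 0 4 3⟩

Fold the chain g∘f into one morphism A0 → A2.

  e0=⟨1,0,0⟩ f-->⟨0,0,4⟩ g-->⟨1,2⟩
  e1=⟨0,1,0⟩ f-->⟨2,0,1⟩ g-->⟨1,3⟩
  e2=⟨0,0,1⟩ f-->⟨0,3,3⟩ g-->⟨1,1⟩
composite: ⟨1 1 1; 2 3 1⟩

Answer: ⟨1 1 1; 2 3 1⟩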